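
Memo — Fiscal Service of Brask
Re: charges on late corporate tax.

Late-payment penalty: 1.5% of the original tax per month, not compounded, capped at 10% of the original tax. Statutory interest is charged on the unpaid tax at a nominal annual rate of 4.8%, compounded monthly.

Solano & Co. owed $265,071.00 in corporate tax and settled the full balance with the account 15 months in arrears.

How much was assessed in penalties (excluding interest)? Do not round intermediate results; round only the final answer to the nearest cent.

$26,507.10

Penalty (uncapped): 15 × 1.5% × $265,071.00 = $59,640.98…; cap = 10% × $265,071.00 = $26,507.10 → penalty = $26,507.10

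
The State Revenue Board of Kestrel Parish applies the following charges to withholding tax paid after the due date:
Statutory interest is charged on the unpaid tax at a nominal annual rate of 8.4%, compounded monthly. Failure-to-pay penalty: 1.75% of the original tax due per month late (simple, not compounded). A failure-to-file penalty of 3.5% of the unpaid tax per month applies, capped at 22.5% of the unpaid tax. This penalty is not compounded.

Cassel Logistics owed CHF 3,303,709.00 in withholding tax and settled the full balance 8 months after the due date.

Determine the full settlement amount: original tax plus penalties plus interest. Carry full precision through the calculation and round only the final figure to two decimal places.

CHF 4,699,167.19

Failure-to-file: 8 × 3.5% × CHF 3,303,709.00 = CHF 925,038.52, capped at 22.5% × CHF 3,303,709.00 = CHF 743,334.53…
Failure-to-pay penalty = 1.75% × CHF 3,303,709.00 × 8 mo = CHF 462,519.26
Interest (8.4%/yr ÷ 12 = 0.7%/month): CHF 3,303,709.00 × ((1 + 0.007)^8 − 1) = CHF 189,604.4088…
Total = CHF 3,303,709.00 + CHF 1,205,853.7850 + CHF 189,604.4088… = CHF 4,699,167.19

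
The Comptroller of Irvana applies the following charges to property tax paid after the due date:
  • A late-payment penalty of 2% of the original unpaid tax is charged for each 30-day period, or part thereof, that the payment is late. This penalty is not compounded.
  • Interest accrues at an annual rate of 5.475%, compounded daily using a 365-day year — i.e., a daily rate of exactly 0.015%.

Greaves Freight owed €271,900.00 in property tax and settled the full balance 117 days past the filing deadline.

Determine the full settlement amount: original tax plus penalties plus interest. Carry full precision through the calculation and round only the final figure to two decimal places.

€298,465.60

Penalty periods: ⌈117/30⌉ = 4; penalty = 4 × 2% × €271,900.00 = €21,752.00
Interest: €271,900.00 × ((1 + 0.00015)^117 − 1) = €271,900.00 × 0.01770357… = €4,813.5998…
Total = €271,900.00 + €21,752.0000 + €4,813.5998… = €298,465.60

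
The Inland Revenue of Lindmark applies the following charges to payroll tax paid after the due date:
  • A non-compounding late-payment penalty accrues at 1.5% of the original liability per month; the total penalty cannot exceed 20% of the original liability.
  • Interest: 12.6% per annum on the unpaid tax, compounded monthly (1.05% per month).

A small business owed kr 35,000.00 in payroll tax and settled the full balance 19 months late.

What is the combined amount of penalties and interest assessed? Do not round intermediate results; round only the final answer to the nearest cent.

kr 14,683.31

Penalty (uncapped): 19 × 1.5% × kr 35,000.00 = kr 9,975.00; cap = 20% × kr 35,000.00 = kr 7,000.00 → penalty = kr 7,000.00
Interest: kr 35,000.00 × ((1 + 0.0105)^19 − 1) = kr 35,000.00 × 0.2195231… = kr 7,683.3093…
Penalties + interest = kr 7,000.0000 + kr 7,683.3093… = kr 14,683.31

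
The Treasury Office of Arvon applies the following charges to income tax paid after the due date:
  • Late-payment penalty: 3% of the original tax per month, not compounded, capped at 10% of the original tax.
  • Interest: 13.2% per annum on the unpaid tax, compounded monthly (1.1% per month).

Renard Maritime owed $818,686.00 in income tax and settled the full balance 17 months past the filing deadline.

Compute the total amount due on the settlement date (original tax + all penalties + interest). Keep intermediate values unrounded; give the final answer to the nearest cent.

Penalty (uncapped): 17 × 3% × $818,686.00 = $417,529.86; cap = 10% × $818,686.00 = $81,868.60 → penalty = $81,868.60
Interest: $818,686.00 × ((1 + 0.011)^17 − 1) = $818,686.00 × 0.2043969… = $167,336.9169…
Total = $818,686.00 + $81,868.6000 + $167,336.9169… = $1,067,891.52

$1,067,891.52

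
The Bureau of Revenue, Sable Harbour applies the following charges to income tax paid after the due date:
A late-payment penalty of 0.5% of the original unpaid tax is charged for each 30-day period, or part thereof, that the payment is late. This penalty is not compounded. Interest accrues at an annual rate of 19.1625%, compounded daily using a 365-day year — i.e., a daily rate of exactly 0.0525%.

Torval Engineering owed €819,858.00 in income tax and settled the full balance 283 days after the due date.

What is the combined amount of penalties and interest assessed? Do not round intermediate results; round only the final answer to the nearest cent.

€172,280.51

Penalty periods: ⌈283/30⌉ = 10; penalty = 10 × 0.5% × €819,858.00 = €40,992.90
Interest: €819,858.00 × ((1 + 0.000525)^283 − 1) = €819,858.00 × 0.16013458… = €131,287.6137…
Penalties + interest = €40,992.9000 + €131,287.6137… = €172,280.51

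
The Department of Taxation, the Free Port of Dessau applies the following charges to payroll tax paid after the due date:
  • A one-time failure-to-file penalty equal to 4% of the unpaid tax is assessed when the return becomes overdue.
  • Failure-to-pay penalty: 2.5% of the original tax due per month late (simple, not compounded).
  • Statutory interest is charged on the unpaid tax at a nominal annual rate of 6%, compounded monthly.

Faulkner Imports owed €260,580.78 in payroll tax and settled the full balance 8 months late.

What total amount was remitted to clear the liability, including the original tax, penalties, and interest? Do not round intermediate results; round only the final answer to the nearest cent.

Failure-to-file penalty: 4% × €260,580.78 = €10,423.23…
Failure-to-pay penalty = 2.5% × €260,580.78 × 8 mo = €52,116.16…
Interest (6%/yr ÷ 12 = 0.5%/month): €260,580.78 × ((1 + 0.005)^8 − 1) = €10,607.4733…
Total = €260,580.78 + €62,539.3872 + €10,607.4733… = €333,727.64

€333,727.64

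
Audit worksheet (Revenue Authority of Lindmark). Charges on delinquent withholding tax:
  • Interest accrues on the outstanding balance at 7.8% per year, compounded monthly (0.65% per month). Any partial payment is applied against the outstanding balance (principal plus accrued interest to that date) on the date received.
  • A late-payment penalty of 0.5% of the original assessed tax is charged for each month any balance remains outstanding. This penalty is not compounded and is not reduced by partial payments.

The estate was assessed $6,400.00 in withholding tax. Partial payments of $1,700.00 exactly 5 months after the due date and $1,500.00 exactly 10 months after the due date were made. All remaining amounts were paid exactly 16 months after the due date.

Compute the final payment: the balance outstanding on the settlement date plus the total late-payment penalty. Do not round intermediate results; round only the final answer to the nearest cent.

$4,226.02

Balance at month 5: $6,400.0000 × (1 + 0.0065)^5 = $6,610.7216…
After $1,700.00 payment: $6,610.7216… − $1,700.00 = $4,910.7216…
Balance at month 10: $4,910.7216… × (1 + 0.0065)^5 = $5,072.4084…
After $1,500.00 payment: $5,072.4084… − $1,500.00 = $3,572.4084…
Balance at month 16: $3,572.4084… × (1 + 0.0065)^6 = $3,714.0161…
Penalty: 16 × 0.5% × $6,400.00 = $512.00
Final settlement = outstanding balance + penalty = $3,714.0161… + $512.00 = $4,226.02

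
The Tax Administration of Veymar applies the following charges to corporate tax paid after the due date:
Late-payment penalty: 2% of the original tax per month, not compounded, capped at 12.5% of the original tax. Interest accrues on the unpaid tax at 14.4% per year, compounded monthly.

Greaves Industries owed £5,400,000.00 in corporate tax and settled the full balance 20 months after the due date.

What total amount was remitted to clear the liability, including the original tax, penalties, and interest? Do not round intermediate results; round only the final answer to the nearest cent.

£7,529,945.56

Penalty (uncapped): 20 × 2% × £5,400,000.00 = £2,160,000.00; cap = 12.5% × £5,400,000.00 = £675,000.00 → penalty = £675,000.00
Interest (14.4%/yr ÷ 12 = 1.2%/month): £5,400,000.00 × ((1 + 0.012)^20 − 1) = £1,454,945.5569…
Total = £5,400,000.00 + £675,000.0000 + £1,454,945.5569… = £7,529,945.56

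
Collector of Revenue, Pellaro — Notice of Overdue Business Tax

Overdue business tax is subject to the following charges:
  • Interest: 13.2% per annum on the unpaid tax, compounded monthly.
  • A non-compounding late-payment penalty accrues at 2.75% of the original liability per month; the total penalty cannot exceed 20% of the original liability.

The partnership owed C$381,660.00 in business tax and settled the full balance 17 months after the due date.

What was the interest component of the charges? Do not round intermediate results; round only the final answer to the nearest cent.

Interest (13.2%/yr ÷ 12 = 1.1%/month): C$381,660.00 × ((1 + 0.011)^17 − 1) = C$78,010.1378…

C$78,010.14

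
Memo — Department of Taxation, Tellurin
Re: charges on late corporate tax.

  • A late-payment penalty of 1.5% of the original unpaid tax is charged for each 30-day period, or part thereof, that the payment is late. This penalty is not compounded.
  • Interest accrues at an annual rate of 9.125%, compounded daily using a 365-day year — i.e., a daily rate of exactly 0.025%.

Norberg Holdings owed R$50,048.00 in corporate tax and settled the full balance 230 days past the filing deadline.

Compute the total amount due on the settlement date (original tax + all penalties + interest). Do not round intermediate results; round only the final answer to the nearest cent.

R$59,015.48

Penalty periods: ⌈230/30⌉ = 8; penalty = 8 × 1.5% × R$50,048.00 = R$6,005.76
Interest: R$50,048.00 × ((1 + 0.00025)^230 − 1) = R$50,048.00 × 0.05917766… = R$2,961.7235…
Total = R$50,048.00 + R$6,005.7600 + R$2,961.7235… = R$59,015.48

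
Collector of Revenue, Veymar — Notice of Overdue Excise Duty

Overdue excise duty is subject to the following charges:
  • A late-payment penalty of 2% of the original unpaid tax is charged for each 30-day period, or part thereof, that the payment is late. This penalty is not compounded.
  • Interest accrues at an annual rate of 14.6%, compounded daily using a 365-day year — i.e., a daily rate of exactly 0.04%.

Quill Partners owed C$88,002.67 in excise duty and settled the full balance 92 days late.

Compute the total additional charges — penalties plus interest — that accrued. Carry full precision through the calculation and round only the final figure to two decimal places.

Penalty periods: ⌈92/30⌉ = 4; penalty = 4 × 2% × C$88,002.67 = C$7,040.21…
Interest: C$88,002.67 × ((1 + 0.0004)^92 − 1) = C$88,002.67 × 0.03747787… = C$3,298.1526…
Penalties + interest = C$7,040.2136 + C$3,298.1526… = C$10,338.37

C$10,338.37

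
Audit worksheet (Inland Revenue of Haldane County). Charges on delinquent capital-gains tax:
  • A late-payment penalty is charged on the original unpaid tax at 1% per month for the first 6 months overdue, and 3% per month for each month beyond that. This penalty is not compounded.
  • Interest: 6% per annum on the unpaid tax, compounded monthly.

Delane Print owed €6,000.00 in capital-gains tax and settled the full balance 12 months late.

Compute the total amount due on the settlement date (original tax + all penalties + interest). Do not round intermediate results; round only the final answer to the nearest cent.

€7,810.07

Penalty, months 1–6: 6 × 1% × €6,000.00 = €360.00
Penalty, months 7–12: 6 × 3% × €6,000.00 = €1,080.00
Interest (6%/yr ÷ 12 = 0.5%/month): €6,000.00 × ((1 + 0.005)^12 − 1) = €370.0669…
Total = €6,000.00 + €1,440.0000 + €370.0669… = €7,810.07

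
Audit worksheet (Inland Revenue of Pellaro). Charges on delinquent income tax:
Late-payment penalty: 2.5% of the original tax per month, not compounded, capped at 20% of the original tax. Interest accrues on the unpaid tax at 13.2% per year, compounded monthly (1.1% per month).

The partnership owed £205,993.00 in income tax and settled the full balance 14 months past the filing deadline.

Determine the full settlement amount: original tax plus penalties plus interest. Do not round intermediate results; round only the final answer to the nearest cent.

Penalty (uncapped): 14 × 2.5% × £205,993.00 = £72,097.55; cap = 20% × £205,993.00 = £41,198.60 → penalty = £41,198.60
Interest: £205,993.00 × ((1 + 0.011)^14 − 1) = £205,993.00 × 0.1655105… = £34,093.9977…
Total = £205,993.00 + £41,198.6000 + £34,093.9977… = £281,285.60

£281,285.60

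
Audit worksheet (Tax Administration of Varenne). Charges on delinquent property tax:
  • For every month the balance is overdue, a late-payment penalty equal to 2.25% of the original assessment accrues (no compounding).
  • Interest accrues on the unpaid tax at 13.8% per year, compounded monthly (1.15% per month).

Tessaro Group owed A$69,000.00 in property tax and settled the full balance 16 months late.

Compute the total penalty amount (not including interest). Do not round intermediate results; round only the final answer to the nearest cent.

Late-payment penalty = 2.25% × A$69,000.00 × 16 mo = A$24,840.00

A$24,840.00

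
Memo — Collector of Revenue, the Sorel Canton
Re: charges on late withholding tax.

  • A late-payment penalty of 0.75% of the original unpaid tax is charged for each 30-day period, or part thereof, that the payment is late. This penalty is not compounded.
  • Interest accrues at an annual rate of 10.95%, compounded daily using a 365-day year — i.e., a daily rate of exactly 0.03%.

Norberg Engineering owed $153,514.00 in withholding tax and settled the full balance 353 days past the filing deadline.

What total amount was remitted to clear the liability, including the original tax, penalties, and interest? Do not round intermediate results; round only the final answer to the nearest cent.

Penalty periods: ⌈353/30⌉ = 12; penalty = 12 × 0.75% × $153,514.00 = $13,816.26
Interest: $153,514.00 × ((1 + 0.0003)^353 − 1) = $153,514.00 × 0.11169304… = $17,146.4460…
Total = $153,514.00 + $13,816.2600 + $17,146.4460… = $184,476.71

$184,476.71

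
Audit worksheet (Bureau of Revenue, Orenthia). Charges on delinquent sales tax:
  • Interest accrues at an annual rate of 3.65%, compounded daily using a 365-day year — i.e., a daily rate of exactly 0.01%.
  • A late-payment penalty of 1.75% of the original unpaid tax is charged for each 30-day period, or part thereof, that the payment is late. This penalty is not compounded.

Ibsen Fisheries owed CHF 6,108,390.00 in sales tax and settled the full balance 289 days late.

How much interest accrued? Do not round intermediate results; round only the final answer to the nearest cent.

Interest: CHF 6,108,390.00 × ((1 + 0.0001)^289 − 1) = CHF 6,108,390.00 × 0.02932017… = CHF 179,099.0326…

CHF 179,099.03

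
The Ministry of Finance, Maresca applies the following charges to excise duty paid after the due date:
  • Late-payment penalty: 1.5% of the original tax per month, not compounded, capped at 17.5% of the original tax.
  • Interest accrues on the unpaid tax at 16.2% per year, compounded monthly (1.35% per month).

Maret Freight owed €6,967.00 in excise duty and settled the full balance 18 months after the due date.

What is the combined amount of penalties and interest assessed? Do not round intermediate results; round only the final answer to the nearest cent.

Penalty (uncapped): 18 × 1.5% × €6,967.00 = €1,881.09; cap = 17.5% × €6,967.00 = €1,219.23… → penalty = €1,219.23…
Interest: €6,967.00 × ((1 + 0.0135)^18 − 1) = €6,967.00 × 0.2729975… = €1,901.9737…
Penalties + interest = €1,219.2250 + €1,901.9737… = €3,121.20

€3,121.20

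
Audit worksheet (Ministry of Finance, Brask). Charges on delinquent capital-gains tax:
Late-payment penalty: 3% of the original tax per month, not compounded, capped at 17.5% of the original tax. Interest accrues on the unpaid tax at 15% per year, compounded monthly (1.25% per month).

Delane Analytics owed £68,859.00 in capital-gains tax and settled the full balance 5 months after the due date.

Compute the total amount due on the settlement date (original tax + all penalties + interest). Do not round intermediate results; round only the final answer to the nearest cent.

£83,600.48

Penalty: 5 × 3% × £68,859.00 = £10,328.85 (below the 17.5% cap of £12,050.33…)
Interest: £68,859.00 × ((1 + 0.0125)^5 − 1) = £68,859.00 × 0.0640822… = £4,412.6330…
Total = £68,859.00 + £10,328.8500 + £4,412.6330… = £83,600.48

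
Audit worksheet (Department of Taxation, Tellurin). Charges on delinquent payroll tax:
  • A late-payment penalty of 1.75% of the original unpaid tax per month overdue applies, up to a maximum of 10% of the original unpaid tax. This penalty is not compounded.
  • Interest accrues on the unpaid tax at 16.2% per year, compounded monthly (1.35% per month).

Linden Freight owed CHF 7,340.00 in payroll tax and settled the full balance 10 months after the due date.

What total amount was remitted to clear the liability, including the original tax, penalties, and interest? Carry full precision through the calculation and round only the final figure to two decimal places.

CHF 9,127.32

Penalty (uncapped): 10 × 1.75% × CHF 7,340.00 = CHF 1,284.50; cap = 10% × CHF 7,340.00 = CHF 734.00 → penalty = CHF 734.00
Interest: CHF 7,340.00 × ((1 + 0.0135)^10 − 1) = CHF 7,340.00 × 0.1435036… = CHF 1,053.3163…
Total = CHF 7,340.00 + CHF 734.0000 + CHF 1,053.3163… = CHF 9,127.32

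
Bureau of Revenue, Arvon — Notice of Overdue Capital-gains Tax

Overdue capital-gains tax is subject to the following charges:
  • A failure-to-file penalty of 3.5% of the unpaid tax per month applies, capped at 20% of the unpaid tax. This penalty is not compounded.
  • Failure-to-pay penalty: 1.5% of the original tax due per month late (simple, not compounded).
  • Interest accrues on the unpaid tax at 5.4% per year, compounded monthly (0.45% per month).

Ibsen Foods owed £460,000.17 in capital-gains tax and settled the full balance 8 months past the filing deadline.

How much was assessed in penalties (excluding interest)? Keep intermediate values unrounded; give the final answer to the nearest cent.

Failure-to-file: 8 × 3.5% × £460,000.17 = £128,800.05…, capped at 20% × £460,000.17 = £92,000.03…
Failure-to-pay penalty: 8 × 1.5% × £460,000.17 = £55,200.02…
Total penalty = £92,000.03… + £55,200.02… = £147,200.05

£147,200.05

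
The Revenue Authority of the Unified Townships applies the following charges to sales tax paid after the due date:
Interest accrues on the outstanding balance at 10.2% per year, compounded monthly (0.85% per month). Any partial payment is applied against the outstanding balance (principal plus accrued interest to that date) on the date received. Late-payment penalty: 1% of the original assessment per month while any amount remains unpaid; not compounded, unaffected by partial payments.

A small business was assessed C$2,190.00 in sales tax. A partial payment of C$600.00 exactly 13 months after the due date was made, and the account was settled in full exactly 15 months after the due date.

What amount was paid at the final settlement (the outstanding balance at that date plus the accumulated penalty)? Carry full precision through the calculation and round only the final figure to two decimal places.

C$2,204.72

Balance at month 13: C$2,190.0000 × (1 + 0.0085)^13 = C$2,444.7297…
After C$600.00 payment: C$2,444.7297… − C$600.00 = C$1,844.7297…
Balance at month 15: C$1,844.7297… × (1 + 0.0085)^2 = C$1,876.2234…
Penalty: 15 × 1% × C$2,190.00 = C$328.50
Final settlement = outstanding balance + penalty = C$1,876.2234… + C$328.50 = C$2,204.72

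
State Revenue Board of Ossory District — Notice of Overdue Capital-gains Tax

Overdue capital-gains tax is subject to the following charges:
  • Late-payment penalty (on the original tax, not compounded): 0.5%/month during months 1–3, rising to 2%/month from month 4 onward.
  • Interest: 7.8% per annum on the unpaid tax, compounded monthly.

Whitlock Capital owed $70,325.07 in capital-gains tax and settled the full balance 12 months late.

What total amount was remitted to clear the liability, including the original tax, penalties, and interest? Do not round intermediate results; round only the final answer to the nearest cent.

$89,724.23

Penalty, months 1–3: 3 × 0.5% × $70,325.07 = $1,054.88…
Penalty, months 4–12: 9 × 2% × $70,325.07 = $12,658.51…
Interest (7.8%/yr ÷ 12 = 0.65%/month): $70,325.07 × ((1 + 0.0065)^12 − 1) = $5,685.7686…
Total = $70,325.07 + $13,713.3887… + $5,685.7686… = $89,724.23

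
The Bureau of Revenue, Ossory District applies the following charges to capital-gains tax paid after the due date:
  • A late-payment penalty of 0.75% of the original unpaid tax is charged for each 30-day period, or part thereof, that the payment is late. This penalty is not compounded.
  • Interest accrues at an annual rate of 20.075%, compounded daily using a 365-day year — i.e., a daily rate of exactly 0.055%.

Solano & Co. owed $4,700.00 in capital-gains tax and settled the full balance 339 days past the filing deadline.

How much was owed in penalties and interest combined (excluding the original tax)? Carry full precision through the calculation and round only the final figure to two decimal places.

Penalty periods: ⌈339/30⌉ = 12; penalty = 12 × 0.75% × $4,700.00 = $423.00
Interest: $4,700.00 × ((1 + 0.00055)^339 − 1) = $4,700.00 × 0.20490261… = $963.0423…
Penalties + interest = $423.0000 + $963.0423… = $1,386.04

$1,386.04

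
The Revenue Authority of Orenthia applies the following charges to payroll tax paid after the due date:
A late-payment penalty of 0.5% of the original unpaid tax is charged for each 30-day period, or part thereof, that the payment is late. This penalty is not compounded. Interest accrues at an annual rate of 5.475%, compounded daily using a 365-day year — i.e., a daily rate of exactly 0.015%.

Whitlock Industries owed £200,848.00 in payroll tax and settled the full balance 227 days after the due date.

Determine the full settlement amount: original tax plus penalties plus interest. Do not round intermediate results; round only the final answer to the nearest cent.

Penalty periods: ⌈227/30⌉ = 8; penalty = 8 × 0.5% × £200,848.00 = £8,033.92
Interest: £200,848.00 × ((1 + 0.00015)^227 − 1) = £200,848.00 × 0.03463370… = £6,956.1084…
Total = £200,848.00 + £8,033.9200 + £6,956.1084… = £215,838.03

£215,838.03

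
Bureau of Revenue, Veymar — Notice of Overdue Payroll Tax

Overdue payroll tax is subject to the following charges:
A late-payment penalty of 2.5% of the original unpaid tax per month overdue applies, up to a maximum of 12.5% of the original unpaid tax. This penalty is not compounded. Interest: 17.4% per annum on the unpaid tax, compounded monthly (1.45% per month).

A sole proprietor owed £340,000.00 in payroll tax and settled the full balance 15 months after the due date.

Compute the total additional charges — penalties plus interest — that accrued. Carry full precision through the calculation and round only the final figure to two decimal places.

£124,448.73

Penalty (uncapped): 15 × 2.5% × £340,000.00 = £127,500.00; cap = 12.5% × £340,000.00 = £42,500.00 → penalty = £42,500.00
Interest: £340,000.00 × ((1 + 0.0145)^15 − 1) = £340,000.00 × 0.2410257… = £81,948.7334…
Penalties + interest = £42,500.0000 + £81,948.7334… = £124,448.73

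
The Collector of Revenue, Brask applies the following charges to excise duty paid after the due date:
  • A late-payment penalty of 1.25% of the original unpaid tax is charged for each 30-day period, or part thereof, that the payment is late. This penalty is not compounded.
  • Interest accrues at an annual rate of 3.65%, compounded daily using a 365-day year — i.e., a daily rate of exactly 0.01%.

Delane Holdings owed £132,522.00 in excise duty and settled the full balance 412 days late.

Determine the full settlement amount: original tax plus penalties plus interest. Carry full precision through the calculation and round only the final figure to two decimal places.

£161,287.01

Penalty periods: ⌈412/30⌉ = 14; penalty = 14 × 1.25% × £132,522.00 = £23,191.35
Interest: £132,522.00 × ((1 + 0.0001)^412 − 1) = £132,522.00 × 0.04205835… = £5,573.6567…
Total = £132,522.00 + £23,191.3500 + £5,573.6567… = £161,287.01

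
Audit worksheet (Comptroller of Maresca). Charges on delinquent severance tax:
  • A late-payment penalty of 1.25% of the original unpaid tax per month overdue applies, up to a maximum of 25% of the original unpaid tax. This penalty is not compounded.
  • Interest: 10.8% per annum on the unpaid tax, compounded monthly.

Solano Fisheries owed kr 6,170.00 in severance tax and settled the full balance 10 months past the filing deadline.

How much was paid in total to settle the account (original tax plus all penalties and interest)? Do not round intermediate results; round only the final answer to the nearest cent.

Penalty: 10 × 1.25% × kr 6,170.00 = kr 771.25 (below the 25% cap of kr 1,542.50)
Interest (10.8%/yr ÷ 12 = 0.9%/month): kr 6,170.00 × ((1 + 0.009)^10 − 1) = kr 578.3380…
Total = kr 6,170.00 + kr 771.2500 + kr 578.3380… = kr 7,519.59

kr 7,519.59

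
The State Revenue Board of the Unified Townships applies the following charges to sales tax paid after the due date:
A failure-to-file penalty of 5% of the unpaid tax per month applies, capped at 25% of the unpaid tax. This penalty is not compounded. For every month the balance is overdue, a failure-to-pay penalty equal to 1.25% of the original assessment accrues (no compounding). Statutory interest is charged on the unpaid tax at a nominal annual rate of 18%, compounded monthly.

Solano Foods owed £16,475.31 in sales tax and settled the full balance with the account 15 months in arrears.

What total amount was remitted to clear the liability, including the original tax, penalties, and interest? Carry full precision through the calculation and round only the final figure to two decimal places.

Failure-to-file: 15 × 5% × £16,475.31 = £12,356.48…, capped at 25% × £16,475.31 = £4,118.83…
Failure-to-pay penalty: 15 × 1.25% × £16,475.31 = £3,089.12…
Interest (18%/yr ÷ 12 = 1.5%/month): £16,475.31 × ((1 + 0.015)^15 − 1) = £4,122.6509…
Total = £16,475.31 + £7,207.9481… + £4,122.6509… = £27,805.91

£27,805.91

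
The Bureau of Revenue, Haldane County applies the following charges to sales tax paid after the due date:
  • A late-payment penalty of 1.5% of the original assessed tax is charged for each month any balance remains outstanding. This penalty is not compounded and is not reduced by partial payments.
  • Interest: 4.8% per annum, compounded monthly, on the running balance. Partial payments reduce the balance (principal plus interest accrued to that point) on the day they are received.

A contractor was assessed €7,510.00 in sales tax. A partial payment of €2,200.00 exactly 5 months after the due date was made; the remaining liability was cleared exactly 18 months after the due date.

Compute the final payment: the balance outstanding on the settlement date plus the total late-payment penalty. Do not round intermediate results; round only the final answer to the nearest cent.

€7,780.02

Monthly rate = 4.8% ÷ 12 = 0.4%
Balance at month 5: €7,510.0000 × (1 + 0.004)^5 = €7,661.4064…
After €2,200.00 payment: €7,661.4064… − €2,200.00 = €5,461.4064…
Balance at month 18: €5,461.4064… × (1 + 0.004)^13 = €5,752.3164…
Penalty: 18 × 1.5% × €7,510.00 = €2,027.70
Final settlement = outstanding balance + penalty = €5,752.3164… + €2,027.70 = €7,780.02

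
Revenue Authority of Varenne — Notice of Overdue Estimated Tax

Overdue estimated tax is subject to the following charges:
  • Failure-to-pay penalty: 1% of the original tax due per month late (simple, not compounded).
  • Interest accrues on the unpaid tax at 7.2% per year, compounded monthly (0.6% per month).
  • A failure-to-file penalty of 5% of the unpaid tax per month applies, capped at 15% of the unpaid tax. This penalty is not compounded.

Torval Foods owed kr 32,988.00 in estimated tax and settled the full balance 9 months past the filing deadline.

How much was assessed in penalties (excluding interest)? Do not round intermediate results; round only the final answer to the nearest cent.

kr 7,917.12

Failure-to-file: 9 × 5% × kr 32,988.00 = kr 14,844.60, capped at 15% × kr 32,988.00 = kr 4,948.20
Failure-to-pay penalty = 1% × kr 32,988.00 × 9 mo = kr 2,968.92
Total penalty = kr 4,948.20 + kr 2,968.92 = kr 7,917.12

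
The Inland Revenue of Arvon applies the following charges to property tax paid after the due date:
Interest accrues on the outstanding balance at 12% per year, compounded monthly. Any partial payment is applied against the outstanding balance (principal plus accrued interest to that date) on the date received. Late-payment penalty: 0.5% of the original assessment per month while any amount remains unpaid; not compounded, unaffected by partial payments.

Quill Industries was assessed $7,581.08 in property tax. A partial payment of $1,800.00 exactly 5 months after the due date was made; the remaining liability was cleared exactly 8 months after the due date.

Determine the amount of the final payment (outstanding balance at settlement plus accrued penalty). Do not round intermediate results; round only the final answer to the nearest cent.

Monthly rate = 12% ÷ 12 = 1%
Balance at month 5: $7,581.0800 × (1 + 0.01)^5 = $7,967.7913…
After $1,800.00 payment: $7,967.7913… − $1,800.00 = $6,167.7913…
Balance at month 8: $6,167.7913… × (1 + 0.01)^3 = $6,354.6815…
Penalty: 8 × 0.5% × $7,581.08 = $303.24…
Final settlement = outstanding balance + penalty = $6,354.6815… + $303.24… = $6,657.92

$6,657.92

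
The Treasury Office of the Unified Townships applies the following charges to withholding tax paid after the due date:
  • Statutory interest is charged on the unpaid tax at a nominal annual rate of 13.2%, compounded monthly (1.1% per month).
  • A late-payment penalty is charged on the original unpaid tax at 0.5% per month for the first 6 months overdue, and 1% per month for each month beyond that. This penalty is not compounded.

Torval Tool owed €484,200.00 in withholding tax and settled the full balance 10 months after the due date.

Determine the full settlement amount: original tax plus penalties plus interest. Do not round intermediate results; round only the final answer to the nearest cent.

€574,071.31

Penalty, months 1–6: 6 × 0.5% × €484,200.00 = €14,526.00
Penalty, months 7–10: 4 × 1% × €484,200.00 = €19,368.00
Interest: €484,200.00 × ((1 + 0.011)^10 − 1) = €484,200.00 × 0.1156078… = €55,977.3140…
Total = €484,200.00 + €33,894.0000 + €55,977.3140… = €574,071.31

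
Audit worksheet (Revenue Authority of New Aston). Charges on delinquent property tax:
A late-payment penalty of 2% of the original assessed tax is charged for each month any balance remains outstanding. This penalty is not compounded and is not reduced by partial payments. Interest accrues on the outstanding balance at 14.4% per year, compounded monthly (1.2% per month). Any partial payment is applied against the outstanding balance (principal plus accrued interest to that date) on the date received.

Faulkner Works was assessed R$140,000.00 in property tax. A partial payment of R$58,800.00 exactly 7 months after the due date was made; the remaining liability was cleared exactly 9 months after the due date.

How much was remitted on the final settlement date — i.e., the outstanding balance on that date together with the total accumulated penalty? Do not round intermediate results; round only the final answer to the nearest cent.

R$120,846.78

Balance at month 7: R$140,000.0000 × (1 + 0.012)^7 = R$152,191.9295…
After R$58,800.00 payment: R$152,191.9295… − R$58,800.00 = R$93,391.9295…
Balance at month 9: R$93,391.9295… × (1 + 0.012)^2 = R$95,646.7843…
Penalty: 9 × 2% × R$140,000.00 = R$25,200.00
Final settlement = outstanding balance + penalty = R$95,646.7843… + R$25,200.00 = R$120,846.78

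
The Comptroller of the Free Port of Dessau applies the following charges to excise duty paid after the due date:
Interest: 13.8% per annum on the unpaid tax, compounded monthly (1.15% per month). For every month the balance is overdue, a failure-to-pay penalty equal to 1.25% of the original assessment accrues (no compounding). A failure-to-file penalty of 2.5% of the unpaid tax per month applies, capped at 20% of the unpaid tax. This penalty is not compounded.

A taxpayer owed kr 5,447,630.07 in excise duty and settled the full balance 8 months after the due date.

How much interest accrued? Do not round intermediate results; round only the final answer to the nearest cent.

Interest: kr 5,447,630.07 × ((1 + 0.0115)^8 − 1) = kr 5,447,630.07 × 0.0957894… = kr 521,825.2411…

kr 521,825.24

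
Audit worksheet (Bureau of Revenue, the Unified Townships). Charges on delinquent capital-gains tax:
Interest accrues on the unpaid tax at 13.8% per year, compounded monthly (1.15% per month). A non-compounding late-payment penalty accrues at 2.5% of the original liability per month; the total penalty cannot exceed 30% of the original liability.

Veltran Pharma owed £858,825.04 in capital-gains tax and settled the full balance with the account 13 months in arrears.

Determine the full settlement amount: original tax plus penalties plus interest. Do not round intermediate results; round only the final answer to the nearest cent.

£1,254,110.63

Penalty (uncapped): 13 × 2.5% × £858,825.04 = £279,118.14…; cap = 30% × £858,825.04 = £257,647.51… → penalty = £257,647.51…
Interest: £858,825.04 × ((1 + 0.0115)^13 − 1) = £858,825.04 × 0.1602632… = £137,638.0822…
Total = £858,825.04 + £257,647.5120 + £137,638.0822… = £1,254,110.63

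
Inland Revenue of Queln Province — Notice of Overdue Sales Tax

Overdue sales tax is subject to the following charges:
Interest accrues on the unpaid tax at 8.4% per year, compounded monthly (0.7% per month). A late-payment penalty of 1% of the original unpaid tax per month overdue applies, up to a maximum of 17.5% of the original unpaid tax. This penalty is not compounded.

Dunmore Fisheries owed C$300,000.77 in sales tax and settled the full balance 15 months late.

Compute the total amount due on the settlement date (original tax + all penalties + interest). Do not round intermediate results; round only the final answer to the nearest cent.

C$378,092.29

Penalty: 15 × 1% × C$300,000.77 = C$45,000.12… (below the 17.5% cap of C$52,500.13…)
Interest: C$300,000.77 × ((1 + 0.007)^15 − 1) = C$300,000.77 × 0.1103044… = C$33,091.4030…
Total = C$300,000.77 + C$45,000.1155 + C$33,091.4030… = C$378,092.29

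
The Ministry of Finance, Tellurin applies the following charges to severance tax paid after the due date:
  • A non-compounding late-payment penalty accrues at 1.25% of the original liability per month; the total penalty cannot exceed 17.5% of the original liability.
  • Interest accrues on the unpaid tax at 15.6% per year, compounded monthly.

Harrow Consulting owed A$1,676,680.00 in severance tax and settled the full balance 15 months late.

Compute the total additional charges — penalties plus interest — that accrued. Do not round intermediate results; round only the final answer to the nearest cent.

A$651,867.63

Penalty (uncapped): 15 × 1.25% × A$1,676,680.00 = A$314,377.50; cap = 17.5% × A$1,676,680.00 = A$293,419.00 → penalty = A$293,419.00
Interest (15.6%/yr ÷ 12 = 1.3%/month): A$1,676,680.00 × ((1 + 0.013)^15 − 1) = A$358,448.6319…
Penalties + interest = A$293,419.0000 + A$358,448.6319… = A$651,867.63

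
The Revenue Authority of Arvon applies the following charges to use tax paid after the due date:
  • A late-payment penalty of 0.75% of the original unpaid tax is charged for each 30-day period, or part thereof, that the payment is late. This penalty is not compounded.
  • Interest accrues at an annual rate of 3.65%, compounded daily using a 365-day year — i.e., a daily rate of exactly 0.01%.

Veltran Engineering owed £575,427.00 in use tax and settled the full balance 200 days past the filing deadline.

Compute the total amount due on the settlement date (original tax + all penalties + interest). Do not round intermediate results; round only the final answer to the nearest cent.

£617,260.73

Penalty periods: ⌈200/30⌉ = 7; penalty = 7 × 0.75% × £575,427.00 = £30,209.92…
Interest: £575,427.00 × ((1 + 0.0001)^200 − 1) = £575,427.00 × 0.02020032… = £11,623.8095…
Total = £575,427.00 + £30,209.9175 + £11,623.8095… = £617,260.73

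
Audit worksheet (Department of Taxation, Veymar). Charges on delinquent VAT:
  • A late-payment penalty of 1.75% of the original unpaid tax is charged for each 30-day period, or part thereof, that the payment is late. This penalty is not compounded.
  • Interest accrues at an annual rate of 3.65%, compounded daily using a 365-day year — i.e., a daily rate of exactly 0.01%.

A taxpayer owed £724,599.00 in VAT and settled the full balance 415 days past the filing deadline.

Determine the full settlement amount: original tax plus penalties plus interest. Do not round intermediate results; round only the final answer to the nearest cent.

£932,827.74

Penalty periods: ⌈415/30⌉ = 14; penalty = 14 × 1.75% × £724,599.00 = £177,526.76…
Interest: £724,599.00 × ((1 + 0.0001)^415 − 1) = £724,599.00 × 0.04237100… = £30,701.9836…
Total = £724,599.00 + £177,526.7550 + £30,701.9836… = £932,827.74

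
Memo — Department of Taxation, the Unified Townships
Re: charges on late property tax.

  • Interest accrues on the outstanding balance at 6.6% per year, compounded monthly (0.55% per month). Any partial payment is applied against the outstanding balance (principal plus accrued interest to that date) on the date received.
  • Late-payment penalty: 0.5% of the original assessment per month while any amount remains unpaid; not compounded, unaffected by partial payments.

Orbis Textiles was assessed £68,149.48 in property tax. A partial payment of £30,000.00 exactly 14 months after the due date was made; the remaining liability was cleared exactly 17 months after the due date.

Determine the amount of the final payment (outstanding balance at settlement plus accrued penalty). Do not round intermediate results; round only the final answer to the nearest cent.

Balance at month 14: £68,149.4800 × (1 + 0.0055)^14 = £73,588.7787…
After £30,000.00 payment: £73,588.7787… − £30,000.00 = £43,588.7787…
Balance at month 17: £43,588.7787… × (1 + 0.0055)^3 = £44,311.9565…
Penalty: 17 × 0.5% × £68,149.48 = £5,792.71…
Final settlement = outstanding balance + penalty = £44,311.9565… + £5,792.71… = £50,104.66

£50,104.66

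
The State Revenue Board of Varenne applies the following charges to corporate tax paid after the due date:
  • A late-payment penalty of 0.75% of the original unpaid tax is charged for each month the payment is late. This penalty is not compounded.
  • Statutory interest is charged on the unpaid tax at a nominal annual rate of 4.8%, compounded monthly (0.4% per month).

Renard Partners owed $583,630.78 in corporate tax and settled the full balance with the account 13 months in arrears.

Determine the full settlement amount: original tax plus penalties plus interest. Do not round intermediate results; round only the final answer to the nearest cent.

$671,622.74

Late-payment penalty: 13 × 0.75% × $583,630.78 = $56,904.00…
Interest: $583,630.78 × ((1 + 0.004)^13 − 1) = $583,630.78 × 0.0532665… = $31,087.9622…
Total = $583,630.78 + $56,904.0011… + $31,087.9622… = $671,622.74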